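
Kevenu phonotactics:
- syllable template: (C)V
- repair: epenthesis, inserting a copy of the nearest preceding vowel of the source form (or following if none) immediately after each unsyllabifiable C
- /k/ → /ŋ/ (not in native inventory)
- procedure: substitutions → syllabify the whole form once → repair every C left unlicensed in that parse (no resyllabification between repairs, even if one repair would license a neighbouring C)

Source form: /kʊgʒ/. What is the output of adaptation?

Substitution: /k/ → /ŋ/, giving /ŋʊgʒ/.
Under (C)V, the unsyllabifiable consonants are /g/, /ʒ/ (no codas are permitted; onsets are limited to one consonant).
Epenthesis after each stranded consonant: /g/ → /gʊ/, /ʒ/ → /ʒʊ/.

ŋʊgʊʒʊ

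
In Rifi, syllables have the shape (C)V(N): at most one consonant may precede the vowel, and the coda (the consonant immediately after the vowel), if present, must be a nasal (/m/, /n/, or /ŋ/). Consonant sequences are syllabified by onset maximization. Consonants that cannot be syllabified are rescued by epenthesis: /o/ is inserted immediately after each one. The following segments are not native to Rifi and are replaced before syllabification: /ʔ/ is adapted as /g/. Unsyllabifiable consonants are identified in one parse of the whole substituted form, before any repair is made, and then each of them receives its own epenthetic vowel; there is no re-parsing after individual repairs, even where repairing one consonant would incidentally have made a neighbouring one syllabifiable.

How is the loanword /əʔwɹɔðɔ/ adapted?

Substitution: /ʔ/ → /g/, giving /əgwɹɔðɔ/.
The consonants /g/, /w/ cannot be parsed into a legal (C)V(N) syllable (only a nasal (/m/, /n/, or /ŋ/) is licensed in coda position; onsets are limited to one consonant).
Epenthesis after each stranded consonant: /g/ → /go/, /w/ → /wo/.

əgowoɹɔðɔ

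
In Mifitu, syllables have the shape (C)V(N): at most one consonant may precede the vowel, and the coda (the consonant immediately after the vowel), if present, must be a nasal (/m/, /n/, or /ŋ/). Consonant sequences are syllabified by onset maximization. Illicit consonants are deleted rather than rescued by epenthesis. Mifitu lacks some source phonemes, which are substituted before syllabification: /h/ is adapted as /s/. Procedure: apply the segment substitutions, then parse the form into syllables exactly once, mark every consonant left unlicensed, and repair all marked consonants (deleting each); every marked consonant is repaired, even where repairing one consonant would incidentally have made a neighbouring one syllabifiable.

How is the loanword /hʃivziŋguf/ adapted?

Substitution: /h/ → /s/, giving /sʃivziŋguf/.
The consonants /s/, /v/, /f/ cannot be parsed into a legal (C)V(N) syllable (only a nasal (/m/, /n/, or /ŋ/) is licensed in coda position; onsets are limited to one consonant).
Each unlicensed consonant is deleted: /s/, /v/, /f/.

ʃiziŋgu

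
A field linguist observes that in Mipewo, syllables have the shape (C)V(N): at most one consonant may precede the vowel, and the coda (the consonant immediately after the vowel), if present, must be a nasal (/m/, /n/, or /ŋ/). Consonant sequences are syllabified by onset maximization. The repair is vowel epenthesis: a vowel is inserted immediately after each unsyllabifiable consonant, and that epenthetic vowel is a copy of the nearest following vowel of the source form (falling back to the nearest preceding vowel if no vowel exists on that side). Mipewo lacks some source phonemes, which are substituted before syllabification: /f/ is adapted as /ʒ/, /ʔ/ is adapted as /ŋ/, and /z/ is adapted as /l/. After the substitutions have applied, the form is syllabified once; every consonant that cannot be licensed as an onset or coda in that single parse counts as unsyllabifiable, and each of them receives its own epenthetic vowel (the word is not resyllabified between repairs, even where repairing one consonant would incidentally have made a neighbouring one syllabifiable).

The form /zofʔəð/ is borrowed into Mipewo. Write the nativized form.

loʒəŋəðə

Substitution: /z/ → /l/, /f/ → /ʒ/, /ʔ/ → /ŋ/, giving /loʒŋəð/.
The consonants /ʒ/, /ð/ cannot be parsed into a legal (C)V(N) syllable (only a nasal (/m/, /n/, or /ŋ/) is licensed in coda position; onsets are limited to one consonant).
Inserting the epenthetic vowel yields /ʒ/ → /ʒə/, /ð/ → /ðə/.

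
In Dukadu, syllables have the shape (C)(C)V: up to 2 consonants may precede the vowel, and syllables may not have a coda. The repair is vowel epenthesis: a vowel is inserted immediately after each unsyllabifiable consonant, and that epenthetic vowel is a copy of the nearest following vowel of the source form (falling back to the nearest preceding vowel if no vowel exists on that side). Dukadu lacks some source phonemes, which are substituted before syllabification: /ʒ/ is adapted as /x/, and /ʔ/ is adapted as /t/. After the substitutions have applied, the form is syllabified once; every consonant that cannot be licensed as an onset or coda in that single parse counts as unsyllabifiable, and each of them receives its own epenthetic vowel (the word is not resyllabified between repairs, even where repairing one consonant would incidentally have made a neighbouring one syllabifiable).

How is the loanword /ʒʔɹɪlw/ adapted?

Substitution: /ʒ/ → /x/, /ʔ/ → /t/, giving /xtɹɪlw/.
Syllabifying with onset maximization leaves /x/, /l/, /w/ stranded (no codas are permitted; onsets may contain at most 2 consonants).
Inserting the epenthetic vowel yields /x/ → /xɪ/, /l/ → /lɪ/, /w/ → /wɪ/.

xɪtɹɪlɪwɪ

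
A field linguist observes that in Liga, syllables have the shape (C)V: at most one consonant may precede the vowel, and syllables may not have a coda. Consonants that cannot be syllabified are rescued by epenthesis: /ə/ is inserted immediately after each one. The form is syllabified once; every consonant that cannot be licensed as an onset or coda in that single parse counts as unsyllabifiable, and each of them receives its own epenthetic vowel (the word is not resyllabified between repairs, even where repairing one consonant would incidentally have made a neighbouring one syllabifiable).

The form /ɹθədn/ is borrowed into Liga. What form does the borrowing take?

ɹəθədənə

The consonants /ɹ/, /d/, /n/ cannot be parsed into a legal (C)V syllable (no codas are permitted; onsets are limited to one consonant).
Each unlicensed consonant becomes the onset of a new syllable: /ɹ/ → /ɹə/, /d/ → /də/, /n/ → /nə/.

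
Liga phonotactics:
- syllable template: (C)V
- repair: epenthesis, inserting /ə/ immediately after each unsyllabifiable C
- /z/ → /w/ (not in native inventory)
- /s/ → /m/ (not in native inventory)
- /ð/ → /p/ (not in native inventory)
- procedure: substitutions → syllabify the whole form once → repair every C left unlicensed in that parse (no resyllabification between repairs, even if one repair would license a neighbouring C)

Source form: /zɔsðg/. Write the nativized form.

Substitution: /z/ → /w/, /s/ → /m/, /ð/ → /p/, giving /wɔmpg/.
The consonants /m/, /p/, /g/ cannot be parsed into a legal (C)V syllable (no codas are permitted; onsets are limited to one consonant).
Epenthesis after each stranded consonant: /m/ → /mə/, /p/ → /pə/, /g/ → /gə/.

wɔməpəgə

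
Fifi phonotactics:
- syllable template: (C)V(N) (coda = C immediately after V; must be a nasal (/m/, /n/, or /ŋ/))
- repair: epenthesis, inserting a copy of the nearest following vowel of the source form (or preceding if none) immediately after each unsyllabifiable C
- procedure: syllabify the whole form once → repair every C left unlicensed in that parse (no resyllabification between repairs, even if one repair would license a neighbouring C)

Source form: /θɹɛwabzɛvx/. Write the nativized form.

θɛɹɛwabɛzɛvɛxɛ

Under (C)V(N), the unsyllabifiable consonants are /θ/, /b/, /v/, /x/ (only a nasal (/m/, /n/, or /ŋ/) is licensed in coda position; onsets are limited to one consonant).
Epenthesis after each stranded consonant: /θ/ → /θɛ/, /b/ → /bɛ/, /v/ → /vɛ/, /x/ → /xɛ/.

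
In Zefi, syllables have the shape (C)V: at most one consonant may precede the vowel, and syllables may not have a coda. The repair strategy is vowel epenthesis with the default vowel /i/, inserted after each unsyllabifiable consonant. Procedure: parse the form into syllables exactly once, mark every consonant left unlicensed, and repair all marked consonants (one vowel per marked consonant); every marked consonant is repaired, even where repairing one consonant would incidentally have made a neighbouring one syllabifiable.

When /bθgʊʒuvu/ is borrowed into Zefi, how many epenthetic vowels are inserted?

2

The unsyllabifiable consonants are /b/, /θ/; each receives one epenthetic vowel.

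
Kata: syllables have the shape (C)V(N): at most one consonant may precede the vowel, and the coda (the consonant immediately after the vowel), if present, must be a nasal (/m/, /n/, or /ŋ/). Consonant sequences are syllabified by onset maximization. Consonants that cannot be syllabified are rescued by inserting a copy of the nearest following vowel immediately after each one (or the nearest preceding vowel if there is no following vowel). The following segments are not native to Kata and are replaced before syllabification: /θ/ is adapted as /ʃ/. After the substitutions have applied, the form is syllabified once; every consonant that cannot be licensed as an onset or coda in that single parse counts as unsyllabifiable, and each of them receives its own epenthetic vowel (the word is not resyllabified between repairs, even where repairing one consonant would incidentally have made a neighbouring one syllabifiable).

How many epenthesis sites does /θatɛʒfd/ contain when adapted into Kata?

3

After substitution the input is /ʃatɛʒfd/.
The unsyllabifiable consonants are /ʒ/, /f/, /d/; each receives one epenthetic vowel.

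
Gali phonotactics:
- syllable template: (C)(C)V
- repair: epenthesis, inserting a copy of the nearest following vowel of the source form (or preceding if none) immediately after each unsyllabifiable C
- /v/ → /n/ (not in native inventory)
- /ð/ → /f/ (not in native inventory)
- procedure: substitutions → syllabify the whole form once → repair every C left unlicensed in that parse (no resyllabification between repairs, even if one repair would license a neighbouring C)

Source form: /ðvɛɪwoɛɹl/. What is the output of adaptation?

fnɛɪwoɛɹɛlɛ

Substitution: /ð/ → /f/, /v/ → /n/, giving /fnɛɪwoɛɹl/.
The consonants /ɹ/, /l/ cannot be parsed into a legal (C)(C)V syllable (no codas are permitted; onsets may contain at most 2 consonants).
Each unlicensed consonant becomes the onset of a new syllable: /ɹ/ → /ɹɛ/, /l/ → /lɛ/.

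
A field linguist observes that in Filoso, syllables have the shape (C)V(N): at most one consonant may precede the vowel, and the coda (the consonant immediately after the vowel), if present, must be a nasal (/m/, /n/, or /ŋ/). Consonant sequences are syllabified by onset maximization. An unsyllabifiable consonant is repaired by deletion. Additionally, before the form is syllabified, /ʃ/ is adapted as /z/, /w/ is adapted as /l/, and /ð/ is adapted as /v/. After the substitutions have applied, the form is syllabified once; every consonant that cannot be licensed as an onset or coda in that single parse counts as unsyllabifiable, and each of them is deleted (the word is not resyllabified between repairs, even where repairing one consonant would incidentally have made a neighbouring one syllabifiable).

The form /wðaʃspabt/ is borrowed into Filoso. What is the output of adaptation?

vapa

Substitution: /w/ → /l/, /ð/ → /v/, /ʃ/ → /z/, giving /lvazspabt/.
Syllabifying with onset maximization leaves /l/, /z/, /s/, /b/, /t/ stranded (only a nasal (/m/, /n/, or /ŋ/) is licensed in coda position; onsets are limited to one consonant).
Deletion applies to /l/, /z/, /s/, /b/, /t/.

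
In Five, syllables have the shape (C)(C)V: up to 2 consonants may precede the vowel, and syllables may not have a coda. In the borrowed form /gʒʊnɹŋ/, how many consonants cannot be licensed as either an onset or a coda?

Syllabifying with onset maximization leaves /n/, /ɹ/, /ŋ/ stranded (no codas are permitted; onsets may contain at most 2 consonants).

3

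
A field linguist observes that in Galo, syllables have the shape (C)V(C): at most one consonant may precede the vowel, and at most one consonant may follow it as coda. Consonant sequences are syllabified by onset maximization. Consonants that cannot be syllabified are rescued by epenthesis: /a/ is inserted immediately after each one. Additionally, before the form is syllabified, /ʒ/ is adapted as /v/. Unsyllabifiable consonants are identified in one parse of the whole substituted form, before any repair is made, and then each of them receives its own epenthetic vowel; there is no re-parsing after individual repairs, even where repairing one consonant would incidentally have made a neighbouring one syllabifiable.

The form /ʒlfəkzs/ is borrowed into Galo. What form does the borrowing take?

Substitution: /ʒ/ → /v/, giving /vlfəkzs/.
The consonants /v/, /l/, /z/, /s/ cannot be parsed into a legal (C)V(C) syllable (at most one coda consonant is licensed; onsets are limited to one consonant).
Inserting the epenthetic vowel yields /v/ → /va/, /l/ → /la/, /z/ → /za/, /s/ → /sa/.

valafəkzasa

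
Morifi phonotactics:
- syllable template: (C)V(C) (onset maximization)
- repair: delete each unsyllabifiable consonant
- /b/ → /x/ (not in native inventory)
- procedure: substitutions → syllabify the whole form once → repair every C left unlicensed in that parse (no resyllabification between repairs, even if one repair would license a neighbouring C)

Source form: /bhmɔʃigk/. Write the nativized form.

mɔʃig

Substitution: /b/ → /x/, giving /xhmɔʃigk/.
Syllabifying with onset maximization leaves /x/, /h/, /k/ stranded (at most one coda consonant is licensed; onsets are limited to one consonant).
Deletion applies to /x/, /h/, /k/.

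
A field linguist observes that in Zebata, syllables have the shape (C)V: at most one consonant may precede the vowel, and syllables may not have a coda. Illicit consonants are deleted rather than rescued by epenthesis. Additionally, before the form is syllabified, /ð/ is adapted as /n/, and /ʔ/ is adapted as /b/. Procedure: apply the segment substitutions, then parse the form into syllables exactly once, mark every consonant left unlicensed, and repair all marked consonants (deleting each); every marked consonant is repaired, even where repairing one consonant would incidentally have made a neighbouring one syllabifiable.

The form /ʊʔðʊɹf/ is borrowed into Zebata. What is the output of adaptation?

ʊnʊ

Substitution: /ʔ/ → /b/, /ð/ → /n/, giving /ʊbnʊɹf/.
The consonants /b/, /ɹ/, /f/ cannot be parsed into a legal (C)V syllable (no codas are permitted; onsets are limited to one consonant).
Deletion applies to /b/, /ɹ/, /f/.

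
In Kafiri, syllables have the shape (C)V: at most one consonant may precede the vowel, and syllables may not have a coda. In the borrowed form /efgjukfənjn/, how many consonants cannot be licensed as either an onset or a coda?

Syllabifying with onset maximization leaves /f/, /g/, /k/, /n/, /j/, /n/ stranded (no codas are permitted; onsets are limited to one consonant).

6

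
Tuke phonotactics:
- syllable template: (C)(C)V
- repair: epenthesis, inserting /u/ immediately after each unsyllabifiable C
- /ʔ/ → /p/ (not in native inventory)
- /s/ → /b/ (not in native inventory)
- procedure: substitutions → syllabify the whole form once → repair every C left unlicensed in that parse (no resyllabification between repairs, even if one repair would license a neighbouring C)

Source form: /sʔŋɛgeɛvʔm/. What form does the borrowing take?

bupŋɛgeɛvupumu

Substitution: /s/ → /b/, /ʔ/ → /p/, giving /bpŋɛgeɛvpm/.
Under (C)(C)V, the unsyllabifiable consonants are /b/, /v/, /p/, /m/ (no codas are permitted; onsets may contain at most 2 consonants).
Each unlicensed consonant becomes the onset of a new syllable: /b/ → /bu/, /v/ → /vu/, /p/ → /pu/, /m/ → /mu/.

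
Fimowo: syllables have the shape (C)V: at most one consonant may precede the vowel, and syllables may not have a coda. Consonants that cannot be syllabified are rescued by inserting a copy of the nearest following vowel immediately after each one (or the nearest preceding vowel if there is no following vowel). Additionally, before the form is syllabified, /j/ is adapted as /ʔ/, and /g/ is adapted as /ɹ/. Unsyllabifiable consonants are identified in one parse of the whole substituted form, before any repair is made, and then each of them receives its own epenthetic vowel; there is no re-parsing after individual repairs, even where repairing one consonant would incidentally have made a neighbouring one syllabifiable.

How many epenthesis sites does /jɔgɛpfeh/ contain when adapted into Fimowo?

After substitution the input is /ʔɔɹɛpfeh/.
The unsyllabifiable consonants are /p/, /h/; each receives one epenthetic vowel.

2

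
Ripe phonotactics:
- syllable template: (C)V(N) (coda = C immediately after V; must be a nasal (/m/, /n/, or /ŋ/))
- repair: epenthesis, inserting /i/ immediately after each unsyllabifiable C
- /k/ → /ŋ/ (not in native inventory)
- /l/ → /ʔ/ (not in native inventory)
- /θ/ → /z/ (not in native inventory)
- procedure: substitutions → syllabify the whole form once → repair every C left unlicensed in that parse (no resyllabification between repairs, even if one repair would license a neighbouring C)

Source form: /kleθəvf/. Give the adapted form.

Substitution: /k/ → /ŋ/, /l/ → /ʔ/, /θ/ → /z/, giving /ŋʔezəvf/.
The consonants /ŋ/, /v/, /f/ cannot be parsed into a legal (C)V(N) syllable (only a nasal (/m/, /n/, or /ŋ/) is licensed in coda position; onsets are limited to one consonant).
Each unlicensed consonant becomes the onset of a new syllable: /ŋ/ → /ŋi/, /v/ → /vi/, /f/ → /fi/.

ŋiʔezəvifi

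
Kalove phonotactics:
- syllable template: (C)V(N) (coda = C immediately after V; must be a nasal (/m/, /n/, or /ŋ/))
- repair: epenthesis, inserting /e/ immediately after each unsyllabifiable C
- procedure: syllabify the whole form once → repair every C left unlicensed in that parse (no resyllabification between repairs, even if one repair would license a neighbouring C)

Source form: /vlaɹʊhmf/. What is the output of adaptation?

velaɹʊhemefe

The consonants /v/, /h/, /m/, /f/ cannot be parsed into a legal (C)V(N) syllable (only a nasal (/m/, /n/, or /ŋ/) is licensed in coda position; onsets are limited to one consonant).
Each unlicensed consonant becomes the onset of a new syllable: /v/ → /ve/, /h/ → /he/, /m/ → /me/, /f/ → /fe/.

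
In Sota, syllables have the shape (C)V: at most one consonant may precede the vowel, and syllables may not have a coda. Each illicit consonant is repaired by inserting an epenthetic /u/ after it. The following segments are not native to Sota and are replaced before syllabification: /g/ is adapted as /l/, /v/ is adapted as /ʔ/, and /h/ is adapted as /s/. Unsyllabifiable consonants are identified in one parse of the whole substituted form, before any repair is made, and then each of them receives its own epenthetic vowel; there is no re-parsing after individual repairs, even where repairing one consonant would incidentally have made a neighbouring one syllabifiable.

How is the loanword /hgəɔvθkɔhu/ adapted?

suləɔʔuθukɔsu

Substitution: /h/ → /s/, /g/ → /l/, /v/ → /ʔ/, giving /sləɔʔθkɔsu/.
Under (C)V, the unsyllabifiable consonants are /s/, /ʔ/, /θ/ (no codas are permitted; onsets are limited to one consonant).
Each unlicensed consonant becomes the onset of a new syllable: /s/ → /su/, /ʔ/ → /ʔu/, /θ/ → /θu/.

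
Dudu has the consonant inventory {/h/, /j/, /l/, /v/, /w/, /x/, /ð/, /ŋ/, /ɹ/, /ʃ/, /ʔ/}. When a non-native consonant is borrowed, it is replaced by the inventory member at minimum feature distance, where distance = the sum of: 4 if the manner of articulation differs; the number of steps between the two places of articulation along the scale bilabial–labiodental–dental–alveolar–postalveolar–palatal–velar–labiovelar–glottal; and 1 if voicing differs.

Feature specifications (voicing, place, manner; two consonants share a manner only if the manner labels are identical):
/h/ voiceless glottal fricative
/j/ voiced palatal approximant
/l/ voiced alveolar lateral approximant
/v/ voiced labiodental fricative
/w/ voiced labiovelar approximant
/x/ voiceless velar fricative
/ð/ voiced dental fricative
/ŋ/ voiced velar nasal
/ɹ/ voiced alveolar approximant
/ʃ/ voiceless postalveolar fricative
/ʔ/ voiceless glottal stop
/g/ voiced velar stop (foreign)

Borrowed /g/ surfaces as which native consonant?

ʔ

/ʔ/ is closest: same manner (stop), place distance 2 (velar→glottal), voicing differs (+1); total 3. Next closest is /ŋ/ at distance 4.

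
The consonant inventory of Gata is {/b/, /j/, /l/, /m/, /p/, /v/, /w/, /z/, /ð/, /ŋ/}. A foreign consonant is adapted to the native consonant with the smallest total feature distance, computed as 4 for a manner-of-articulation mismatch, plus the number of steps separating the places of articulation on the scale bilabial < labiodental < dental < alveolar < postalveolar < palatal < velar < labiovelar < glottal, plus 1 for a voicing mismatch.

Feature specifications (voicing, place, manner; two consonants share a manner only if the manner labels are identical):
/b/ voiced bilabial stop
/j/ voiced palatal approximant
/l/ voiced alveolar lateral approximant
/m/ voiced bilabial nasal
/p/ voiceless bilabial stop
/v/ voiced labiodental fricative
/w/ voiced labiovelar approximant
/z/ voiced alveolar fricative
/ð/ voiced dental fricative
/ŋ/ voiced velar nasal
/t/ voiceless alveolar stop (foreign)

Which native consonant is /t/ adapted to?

/p/ is closest: same manner (stop), place distance 3 (alveolar→bilabial), same voicing; total 3. Next closest is /b/ at distance 4.

p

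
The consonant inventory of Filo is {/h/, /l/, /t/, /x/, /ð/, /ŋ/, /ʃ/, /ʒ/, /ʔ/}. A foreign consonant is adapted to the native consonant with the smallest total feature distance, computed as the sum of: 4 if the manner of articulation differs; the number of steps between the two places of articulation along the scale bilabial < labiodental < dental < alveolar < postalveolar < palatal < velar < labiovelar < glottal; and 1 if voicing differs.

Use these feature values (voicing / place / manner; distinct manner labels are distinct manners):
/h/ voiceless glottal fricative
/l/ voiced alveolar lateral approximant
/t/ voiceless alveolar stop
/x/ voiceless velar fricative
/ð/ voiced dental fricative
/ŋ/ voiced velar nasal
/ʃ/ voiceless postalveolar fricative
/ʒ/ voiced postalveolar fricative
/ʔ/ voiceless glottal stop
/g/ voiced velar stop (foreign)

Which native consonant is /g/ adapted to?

ʔ

/ʔ/ is closest: same manner (stop), place distance 2 (velar→glottal), voicing differs (+1); total 3. Next closest is /t/ at distance 4.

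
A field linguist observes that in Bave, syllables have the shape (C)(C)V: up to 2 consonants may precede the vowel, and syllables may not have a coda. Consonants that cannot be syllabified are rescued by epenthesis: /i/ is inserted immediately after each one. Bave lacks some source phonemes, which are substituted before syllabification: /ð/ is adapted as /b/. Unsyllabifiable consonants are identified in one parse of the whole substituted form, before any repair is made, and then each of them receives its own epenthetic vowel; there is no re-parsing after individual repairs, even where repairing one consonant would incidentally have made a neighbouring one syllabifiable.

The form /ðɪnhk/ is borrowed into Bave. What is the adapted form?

Substitution: /ð/ → /b/, giving /bɪnhk/.
Under (C)(C)V, the unsyllabifiable consonants are /n/, /h/, /k/ (no codas are permitted; onsets may contain at most 2 consonants).
Inserting the epenthetic vowel yields /n/ → /ni/, /h/ → /hi/, /k/ → /ki/.

bɪnihiki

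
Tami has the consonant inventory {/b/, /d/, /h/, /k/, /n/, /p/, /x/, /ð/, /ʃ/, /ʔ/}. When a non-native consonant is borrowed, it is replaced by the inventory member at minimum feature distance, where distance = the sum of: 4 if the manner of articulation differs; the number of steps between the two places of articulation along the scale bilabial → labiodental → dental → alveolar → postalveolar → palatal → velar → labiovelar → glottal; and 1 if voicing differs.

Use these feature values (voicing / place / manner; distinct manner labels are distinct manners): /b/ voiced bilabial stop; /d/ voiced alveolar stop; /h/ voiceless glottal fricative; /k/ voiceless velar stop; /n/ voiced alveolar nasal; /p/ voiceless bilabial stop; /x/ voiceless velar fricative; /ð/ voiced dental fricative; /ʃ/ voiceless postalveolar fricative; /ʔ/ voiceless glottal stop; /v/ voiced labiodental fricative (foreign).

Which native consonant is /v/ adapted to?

ð

/ð/ is closest: same manner (fricative), place distance 1 (labiodental→dental), same voicing; total 1. Next closest is /ʃ/ at distance 4.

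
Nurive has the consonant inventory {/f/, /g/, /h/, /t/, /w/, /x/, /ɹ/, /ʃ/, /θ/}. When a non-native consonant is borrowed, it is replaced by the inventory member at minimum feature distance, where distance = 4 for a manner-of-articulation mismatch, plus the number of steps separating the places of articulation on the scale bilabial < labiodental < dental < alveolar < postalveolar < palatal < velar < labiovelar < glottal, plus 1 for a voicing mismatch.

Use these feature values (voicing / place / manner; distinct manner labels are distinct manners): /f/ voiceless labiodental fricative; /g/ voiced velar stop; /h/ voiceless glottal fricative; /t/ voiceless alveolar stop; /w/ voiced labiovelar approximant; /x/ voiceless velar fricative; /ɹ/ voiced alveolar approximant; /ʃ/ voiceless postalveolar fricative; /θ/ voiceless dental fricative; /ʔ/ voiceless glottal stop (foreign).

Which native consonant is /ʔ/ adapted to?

g

/g/ is closest: same manner (stop), place distance 2 (glottal→velar), voicing differs (+1); total 3. Next closest is /h/ at distance 4.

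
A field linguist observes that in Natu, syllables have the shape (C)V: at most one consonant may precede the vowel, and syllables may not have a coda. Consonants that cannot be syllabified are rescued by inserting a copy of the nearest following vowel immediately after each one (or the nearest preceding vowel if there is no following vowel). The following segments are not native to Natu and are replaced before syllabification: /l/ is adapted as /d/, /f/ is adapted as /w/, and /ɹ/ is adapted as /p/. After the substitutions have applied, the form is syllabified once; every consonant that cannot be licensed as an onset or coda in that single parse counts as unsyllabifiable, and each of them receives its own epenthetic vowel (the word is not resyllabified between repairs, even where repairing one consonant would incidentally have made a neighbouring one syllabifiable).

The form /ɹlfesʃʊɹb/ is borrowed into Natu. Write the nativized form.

pedewesʊʃʊpʊbʊ

Substitution: /ɹ/ → /p/, /l/ → /d/, /f/ → /w/, giving /pdwesʃʊpb/.
The consonants /p/, /d/, /s/, /p/, /b/ cannot be parsed into a legal (C)V syllable (no codas are permitted; onsets are limited to one consonant).
Epenthesis after each stranded consonant: /p/ → /pe/, /d/ → /de/, /s/ → /sʊ/, /p/ → /pʊ/, /b/ → /bʊ/.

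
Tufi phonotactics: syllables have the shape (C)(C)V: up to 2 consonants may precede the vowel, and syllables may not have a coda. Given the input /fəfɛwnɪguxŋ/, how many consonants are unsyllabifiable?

2

Syllabifying with onset maximization leaves /x/, /ŋ/ stranded (no codas are permitted; onsets may contain at most 2 consonants).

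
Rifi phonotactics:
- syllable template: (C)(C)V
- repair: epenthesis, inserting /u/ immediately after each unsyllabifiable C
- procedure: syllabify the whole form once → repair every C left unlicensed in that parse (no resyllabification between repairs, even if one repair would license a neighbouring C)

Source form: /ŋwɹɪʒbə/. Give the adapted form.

ŋuwɹɪʒbə

Under (C)(C)V, the unsyllabifiable consonants are /ŋ/ (no codas are permitted; onsets may contain at most 2 consonants).
Inserting the epenthetic vowel yields /ŋ/ → /ŋu/.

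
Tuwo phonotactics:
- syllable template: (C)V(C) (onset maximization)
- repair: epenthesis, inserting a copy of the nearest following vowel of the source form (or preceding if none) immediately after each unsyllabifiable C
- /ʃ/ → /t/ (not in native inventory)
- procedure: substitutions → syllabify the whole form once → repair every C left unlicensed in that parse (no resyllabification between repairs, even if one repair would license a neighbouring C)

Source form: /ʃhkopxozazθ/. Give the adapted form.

Substitution: /ʃ/ → /t/, giving /thkopxozazθ/.
The consonants /t/, /h/, /θ/ cannot be parsed into a legal (C)V(C) syllable (at most one coda consonant is licensed; onsets are limited to one consonant).
Epenthesis after each stranded consonant: /t/ → /to/, /h/ → /ho/, /θ/ → /θa/.

tohokopxozazθa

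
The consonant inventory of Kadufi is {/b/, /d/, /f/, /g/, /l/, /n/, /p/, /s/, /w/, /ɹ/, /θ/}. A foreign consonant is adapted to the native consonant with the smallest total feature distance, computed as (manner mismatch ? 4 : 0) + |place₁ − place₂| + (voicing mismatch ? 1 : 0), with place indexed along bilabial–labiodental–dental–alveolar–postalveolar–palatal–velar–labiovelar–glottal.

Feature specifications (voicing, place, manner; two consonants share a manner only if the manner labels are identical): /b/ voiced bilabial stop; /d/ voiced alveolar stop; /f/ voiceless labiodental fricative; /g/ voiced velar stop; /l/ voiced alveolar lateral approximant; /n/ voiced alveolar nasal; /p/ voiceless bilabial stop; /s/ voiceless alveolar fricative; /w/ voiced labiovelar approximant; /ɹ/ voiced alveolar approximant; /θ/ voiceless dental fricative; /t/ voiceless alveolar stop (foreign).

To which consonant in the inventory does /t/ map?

/d/ is closest: same manner (stop), place distance 0 (alveolar→alveolar), voicing differs (+1); total 1. Next closest is /p/ at distance 3.

d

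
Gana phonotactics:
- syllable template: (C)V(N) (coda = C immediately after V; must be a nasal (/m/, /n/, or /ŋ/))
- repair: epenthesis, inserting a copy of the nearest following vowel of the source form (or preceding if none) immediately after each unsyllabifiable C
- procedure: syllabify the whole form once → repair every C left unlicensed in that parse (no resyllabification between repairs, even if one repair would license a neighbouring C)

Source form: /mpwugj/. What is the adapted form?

mupuwuguju

Syllabifying with onset maximization leaves /m/, /p/, /g/, /j/ stranded (only a nasal (/m/, /n/, or /ŋ/) is licensed in coda position; onsets are limited to one consonant).
Inserting the epenthetic vowel yields /m/ → /mu/, /p/ → /pu/, /g/ → /gu/, /j/ → /ju/.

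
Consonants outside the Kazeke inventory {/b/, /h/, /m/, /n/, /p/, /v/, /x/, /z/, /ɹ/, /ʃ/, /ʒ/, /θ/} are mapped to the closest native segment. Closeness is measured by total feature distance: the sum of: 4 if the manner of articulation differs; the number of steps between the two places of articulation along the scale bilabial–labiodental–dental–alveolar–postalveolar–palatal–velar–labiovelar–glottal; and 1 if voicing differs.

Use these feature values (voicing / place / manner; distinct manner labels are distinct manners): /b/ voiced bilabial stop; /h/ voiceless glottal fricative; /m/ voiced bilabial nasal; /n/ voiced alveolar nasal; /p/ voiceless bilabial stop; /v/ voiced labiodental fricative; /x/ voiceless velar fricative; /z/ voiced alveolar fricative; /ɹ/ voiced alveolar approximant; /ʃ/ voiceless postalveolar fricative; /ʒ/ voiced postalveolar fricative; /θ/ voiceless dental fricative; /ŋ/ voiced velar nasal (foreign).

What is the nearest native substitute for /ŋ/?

n

/n/ is closest: same manner (nasal), place distance 3 (velar→alveolar), same voicing; total 3. Next closest is /x/ at distance 5.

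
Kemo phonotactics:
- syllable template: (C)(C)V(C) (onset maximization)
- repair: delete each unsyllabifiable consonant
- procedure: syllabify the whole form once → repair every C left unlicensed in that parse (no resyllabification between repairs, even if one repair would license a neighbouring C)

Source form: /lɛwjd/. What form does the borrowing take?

Under (C)(C)V(C), the unsyllabifiable consonants are /j/, /d/ (at most one coda consonant is licensed; onsets may contain at most 2 consonants).
Deleting the stranded consonants removes /j/, /d/.

lɛw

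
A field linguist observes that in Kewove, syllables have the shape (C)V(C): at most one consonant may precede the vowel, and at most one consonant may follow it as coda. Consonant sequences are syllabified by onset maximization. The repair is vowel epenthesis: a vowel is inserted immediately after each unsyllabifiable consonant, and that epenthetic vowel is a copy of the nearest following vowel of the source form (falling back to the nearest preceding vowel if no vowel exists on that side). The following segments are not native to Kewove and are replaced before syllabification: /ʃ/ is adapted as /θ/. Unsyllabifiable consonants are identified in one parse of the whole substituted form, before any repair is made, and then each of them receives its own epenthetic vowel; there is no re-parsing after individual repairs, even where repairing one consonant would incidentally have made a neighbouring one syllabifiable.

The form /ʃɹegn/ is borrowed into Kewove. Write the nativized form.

Substitution: /ʃ/ → /θ/, giving /θɹegn/.
Under (C)V(C), the unsyllabifiable consonants are /θ/, /n/ (at most one coda consonant is licensed; onsets are limited to one consonant).
Inserting the epenthetic vowel yields /θ/ → /θe/, /n/ → /ne/.

θeɹegne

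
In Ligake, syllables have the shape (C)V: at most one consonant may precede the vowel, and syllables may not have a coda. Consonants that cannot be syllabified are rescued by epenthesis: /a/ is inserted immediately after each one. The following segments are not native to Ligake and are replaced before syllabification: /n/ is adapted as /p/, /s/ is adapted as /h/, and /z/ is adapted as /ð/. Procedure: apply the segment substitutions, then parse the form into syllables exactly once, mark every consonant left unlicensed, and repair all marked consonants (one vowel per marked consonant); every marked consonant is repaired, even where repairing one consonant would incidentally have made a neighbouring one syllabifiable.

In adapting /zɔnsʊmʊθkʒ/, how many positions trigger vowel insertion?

After substitution the input is /ðɔphʊmʊθkʒ/.
The unsyllabifiable consonants are /p/, /θ/, /k/, /ʒ/; each receives one epenthetic vowel.

4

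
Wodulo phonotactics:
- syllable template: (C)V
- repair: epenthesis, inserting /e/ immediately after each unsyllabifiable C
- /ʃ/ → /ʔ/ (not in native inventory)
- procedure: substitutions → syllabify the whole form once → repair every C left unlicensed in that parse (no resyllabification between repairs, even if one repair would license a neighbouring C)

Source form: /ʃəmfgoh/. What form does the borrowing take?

ʔəmefegohe

Substitution: /ʃ/ → /ʔ/, giving /ʔəmfgoh/.
Syllabifying with onset maximization leaves /m/, /f/, /h/ stranded (no codas are permitted; onsets are limited to one consonant).
Each unlicensed consonant becomes the onset of a new syllable: /m/ → /me/, /f/ → /fe/, /h/ → /he/.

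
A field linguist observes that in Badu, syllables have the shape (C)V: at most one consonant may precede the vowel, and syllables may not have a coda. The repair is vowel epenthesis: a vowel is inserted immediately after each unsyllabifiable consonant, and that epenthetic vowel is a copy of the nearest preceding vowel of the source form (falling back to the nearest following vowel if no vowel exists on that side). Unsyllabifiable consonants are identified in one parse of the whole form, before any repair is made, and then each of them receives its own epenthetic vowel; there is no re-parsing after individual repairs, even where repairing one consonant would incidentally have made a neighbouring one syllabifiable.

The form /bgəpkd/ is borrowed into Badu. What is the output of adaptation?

The consonants /b/, /p/, /k/, /d/ cannot be parsed into a legal (C)V syllable (no codas are permitted; onsets are limited to one consonant).
Inserting the epenthetic vowel yields /b/ → /bə/, /p/ → /pə/, /k/ → /kə/, /d/ → /də/.

bəgəpəkədə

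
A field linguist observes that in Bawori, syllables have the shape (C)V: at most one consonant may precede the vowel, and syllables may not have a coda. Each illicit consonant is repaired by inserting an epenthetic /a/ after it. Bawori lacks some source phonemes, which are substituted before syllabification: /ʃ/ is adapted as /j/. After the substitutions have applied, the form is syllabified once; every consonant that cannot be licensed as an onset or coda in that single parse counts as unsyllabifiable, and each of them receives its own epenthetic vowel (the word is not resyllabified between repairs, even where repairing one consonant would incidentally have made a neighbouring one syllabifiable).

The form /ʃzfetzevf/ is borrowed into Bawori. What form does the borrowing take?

Substitution: /ʃ/ → /j/, giving /jzfetzevf/.
The consonants /j/, /z/, /t/, /v/, /f/ cannot be parsed into a legal (C)V syllable (no codas are permitted; onsets are limited to one consonant).
Each unlicensed consonant becomes the onset of a new syllable: /j/ → /ja/, /z/ → /za/, /t/ → /ta/, /v/ → /va/, /f/ → /fa/.

jazafetazevafa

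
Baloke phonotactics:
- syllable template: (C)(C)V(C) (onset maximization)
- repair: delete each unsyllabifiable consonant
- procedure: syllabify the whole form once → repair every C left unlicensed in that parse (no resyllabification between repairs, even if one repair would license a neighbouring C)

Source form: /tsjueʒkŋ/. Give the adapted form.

sjueʒ

The consonants /t/, /k/, /ŋ/ cannot be parsed into a legal (C)(C)V(C) syllable (at most one coda consonant is licensed; onsets may contain at most 2 consonants).
Each unlicensed consonant is deleted: /t/, /k/, /ŋ/.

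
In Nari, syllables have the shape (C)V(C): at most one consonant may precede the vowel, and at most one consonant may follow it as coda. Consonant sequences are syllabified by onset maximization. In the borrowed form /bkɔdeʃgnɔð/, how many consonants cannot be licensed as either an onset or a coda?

The consonants /b/, /g/ cannot be parsed into a legal (C)V(C) syllable (at most one coda consonant is licensed; onsets are limited to one consonant).

2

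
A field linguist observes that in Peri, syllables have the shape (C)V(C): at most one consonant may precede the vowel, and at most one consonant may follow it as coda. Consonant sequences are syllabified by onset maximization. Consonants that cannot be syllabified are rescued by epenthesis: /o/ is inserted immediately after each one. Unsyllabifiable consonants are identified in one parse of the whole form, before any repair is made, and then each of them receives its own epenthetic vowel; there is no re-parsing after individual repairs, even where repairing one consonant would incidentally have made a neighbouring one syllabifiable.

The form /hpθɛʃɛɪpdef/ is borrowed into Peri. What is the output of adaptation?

Syllabifying with onset maximization leaves /h/, /p/ stranded (at most one coda consonant is licensed; onsets are limited to one consonant).
Epenthesis after each stranded consonant: /h/ → /ho/, /p/ → /po/.

hopoθɛʃɛɪpdef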